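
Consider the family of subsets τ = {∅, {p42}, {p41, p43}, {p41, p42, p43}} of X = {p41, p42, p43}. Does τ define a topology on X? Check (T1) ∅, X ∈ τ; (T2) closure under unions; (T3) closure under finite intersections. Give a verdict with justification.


τ IS a topology on X.

Axiom (T1): ∅ ∈ τ? Yes; X ∈ τ? Yes.
Axiom (T2/T3): check pairwise unions and intersections of members of τ.
All pairwise intersections and unions checked — each lies in τ. Therefore τ satisfies (T1), (T2), (T3): it IS a topology on X.


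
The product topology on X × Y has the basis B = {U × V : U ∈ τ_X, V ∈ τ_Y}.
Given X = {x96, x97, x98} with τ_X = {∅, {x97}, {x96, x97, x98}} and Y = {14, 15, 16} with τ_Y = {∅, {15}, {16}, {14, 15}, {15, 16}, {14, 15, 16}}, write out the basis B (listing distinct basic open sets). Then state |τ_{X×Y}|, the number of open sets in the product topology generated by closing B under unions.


Basis B = {∅ × ∅, {x97} × {15}, {x97} × {16}, {x97} × {14, 15}, {x97} × {15, 16}, {x96, x97, x98} × {15}, {x96, x97, x98} × {16}, {x97} × {14, 15, 16}, {x96, x97, x98} × {14, 15}, {x96, x97, x98} × {15, 16}, {x96, x97, x98} × {14, 15, 16}}; |τ_{X×Y}| = 18.

Enumerate products U × V with U ∈ τ_X, V ∈ τ_Y (deduplicated):
  ∅ × ∅ = {} (∅)
  {x97} × {15} = {(x97,15)}
  {x97} × {16} = {(x97,16)}
  {x97} × {14, 15} = {(x97,14), (x97,15)}
  {x97} × {15, 16} = {(x97,15), (x97,16)}
  {x96, x97, x98} × {15} = {(x96,15), (x97,15), (x98,15)}
  {x96, x97, x98} × {16} = {(x96,16), (x97,16), (x98,16)}
  {x97} × {14, 15, 16} = {(x97,14), (x97,15), (x97,16)}
  {x96, x97, x98} × {14, 15} = {(x96,14), (x96,15), (x97,14), (x97,15), (x98,14), (x98,15)}
  {x96, x97, x98} × {15, 16} = {(x96,15), (x96,16), (x97,15), (x97,16), (x98,15), (x98,16)}
  {x96, x97, x98} × {14, 15, 16} = {(x96,14), (x96,15), (x96,16), (x97,14), (x97,15), (x97,16), (x98,14), (x98,15), (x98,16)}
These 11 distinct sets form the basis B.
Close under arbitrary unions to get τ_{X×Y}; counting gives |τ_{X×Y}| = 18.


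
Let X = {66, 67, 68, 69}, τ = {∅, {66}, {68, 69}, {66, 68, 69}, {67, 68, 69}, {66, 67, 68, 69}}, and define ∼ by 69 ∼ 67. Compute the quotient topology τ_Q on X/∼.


X/∼ = {[66], [67=69], [68]}; |τ_Q| = 4.

Equivalence classes: [66], [67=69], [68].
Quotient map π: X → X/∼ sends 66 ↦ [66], 67 ↦ [67=69], 68 ↦ [68], 69 ↦ [67=69].
For each subset V ⊆ X/∼, compute π^{-1}(V) ⊆ X and check whether π^{-1}(V) ∈ τ. V is open in τ_Q iff π^{-1}(V) ∈ τ.
  V = {}: π^{-1}(V) = ∅ ∈ τ ✓.
  V = {[66]}: π^{-1}(V) = {66} ∈ τ ✓.
  V = {[67=69]}: π^{-1}(V) = {67, 69} ∉ τ ✗.
  V = {[66], [67=69]}: π^{-1}(V) = {66, 67, 69} ∉ τ ✗.
  V = {[68]}: π^{-1}(V) = {68} ∉ τ ✗.
  V = {[66], [68]}: π^{-1}(V) = {66, 68} ∉ τ ✗.
  V = {[67=69], [68]}: π^{-1}(V) = {67, 68, 69} ∈ τ ✓.
  V = {[66], [67=69], [68]}: π^{-1}(V) = {66, 67, 68, 69} ∈ τ ✓.
Open sets in the quotient: τ_Q = {{}, {[66]}, {[67=69], [68]}, {[66], [67=69], [68]}} (4 elements).


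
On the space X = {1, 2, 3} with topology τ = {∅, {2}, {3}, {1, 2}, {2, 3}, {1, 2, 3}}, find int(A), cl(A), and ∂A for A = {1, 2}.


int(A) = {1, 2}, cl(A) = {1, 2}, ∂A = ∅.

Closed sets in (X, τ) are complements of opens:
  closed(X, τ) = {∅, {1}, {3}, {1, 2}, {1, 3}, {1, 2, 3}}.
int(A) = ⋃ {U ∈ τ : U ⊆ A}. Opens contained in A: ∅, {2}, {1, 2}.
Taking the union of these: int(A) = {1, 2}.
cl(A) = ⋂ {C closed : A ⊆ C}. Closed sets containing A: {1, 2}, {1, 2, 3}.
Intersecting these: cl(A) = {1, 2}.
∂A = cl(A) ∖ int(A) = {1, 2} ∖ {1, 2} = ∅.


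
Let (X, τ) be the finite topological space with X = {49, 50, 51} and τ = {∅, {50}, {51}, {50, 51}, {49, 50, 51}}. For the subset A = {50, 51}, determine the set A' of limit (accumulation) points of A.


A' = {49}

For each x ∈ X, list the open sets U ∈ τ with x ∈ U, then check whether U ∩ (A ∖ {x}) ≠ ∅ for every such U.
  x = 49: opens ∋ x are {49, 50, 51}; each meets A ∖ {49}, so x IS a limit point.
  x = 50: open {50} ∋ x has {50} ∩ (A ∖ {50}) = ∅, so x is NOT a limit point.
  x = 51: open {51} ∋ x has {51} ∩ (A ∖ {51}) = ∅, so x is NOT a limit point.
Collecting: A' = {49}.


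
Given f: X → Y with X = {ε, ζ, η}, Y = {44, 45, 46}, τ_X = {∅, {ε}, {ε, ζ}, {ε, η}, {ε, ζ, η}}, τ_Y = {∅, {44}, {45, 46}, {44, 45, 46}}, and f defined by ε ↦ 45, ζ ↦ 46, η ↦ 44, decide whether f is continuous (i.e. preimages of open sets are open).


f is NOT continuous.

Compute f^{-1}(U) for each U ∈ τ_Y:
  U = ∅: f^{-1}(U) = ∅ ∈ τ_X ✓.
  U = {44}: f^{-1}(U) = {η} ∉ τ_X ✗.
  U = {45, 46}: f^{-1}(U) = {ε, ζ} ∈ τ_X ✓.
  U = {44, 45, 46}: f^{-1}(U) = {ε, ζ, η} ∈ τ_X ✓.
Found U = {44} with f^{-1}(U) = {η} not in τ_X. Therefore f is NOT continuous.


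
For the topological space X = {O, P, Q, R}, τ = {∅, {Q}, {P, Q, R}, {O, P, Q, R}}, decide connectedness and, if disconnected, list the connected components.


(X, τ) is connected.

Find clopen sets (U ∈ τ with X ∖ U ∈ τ):
  U = ∅, X ∖ U = {O, P, Q, R} — both open, so U is clopen.
  U = {O, P, Q, R}, X ∖ U = ∅ — both open, so U is clopen.
Only trivial clopens (∅ and X) exist, so (X, τ) is connected.
Compute connected components by grouping points that agree on all clopens:
  component: {O, P, Q, R}


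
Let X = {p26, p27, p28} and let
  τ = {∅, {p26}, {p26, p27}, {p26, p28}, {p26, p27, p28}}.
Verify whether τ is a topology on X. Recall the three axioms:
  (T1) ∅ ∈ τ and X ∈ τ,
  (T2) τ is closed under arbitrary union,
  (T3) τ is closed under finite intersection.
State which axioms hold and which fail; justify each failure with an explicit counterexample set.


τ IS a topology on X.

Axiom (T1): ∅ ∈ τ? Yes; X ∈ τ? Yes.
Axiom (T2/T3): check pairwise unions and intersections of members of τ.
All pairwise intersections and unions checked — each lies in τ. Therefore τ satisfies (T1), (T2), (T3): it IS a topology on X.


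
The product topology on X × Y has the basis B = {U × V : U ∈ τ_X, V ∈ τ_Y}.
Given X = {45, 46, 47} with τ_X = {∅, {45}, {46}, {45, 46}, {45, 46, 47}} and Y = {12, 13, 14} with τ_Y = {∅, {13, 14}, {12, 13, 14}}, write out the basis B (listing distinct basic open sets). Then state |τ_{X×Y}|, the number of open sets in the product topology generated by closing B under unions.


Basis B = {∅ × ∅, {45} × {13, 14}, {46} × {13, 14}, {45} × {12, 13, 14}, {46} × {12, 13, 14}, {45, 46} × {13, 14}, {45, 46} × {12, 13, 14}, {45, 46, 47} × {13, 14}, {45, 46, 47} × {12, 13, 14}}; |τ_{X×Y}| = 14.

Enumerate products U × V with U ∈ τ_X, V ∈ τ_Y (deduplicated):
  ∅ × ∅ = {} (∅)
  {45} × {13, 14} = {(45,13), (45,14)}
  {46} × {13, 14} = {(46,13), (46,14)}
  {45} × {12, 13, 14} = {(45,12), (45,13), (45,14)}
  {46} × {12, 13, 14} = {(46,12), (46,13), (46,14)}
  {45, 46} × {13, 14} = {(45,13), (45,14), (46,13), (46,14)}
  {45, 46} × {12, 13, 14} = {(45,12), (45,13), (45,14), (46,12), (46,13), (46,14)}
  {45, 46, 47} × {13, 14} = {(45,13), (45,14), (46,13), (46,14), (47,13), (47,14)}
  {45, 46, 47} × {12, 13, 14} = {(45,12), (45,13), (45,14), (46,12), (46,13), (46,14), (47,12), (47,13), (47,14)}
These 9 distinct sets form the basis B.
Close under arbitrary unions to get τ_{X×Y}; counting gives |τ_{X×Y}| = 14.


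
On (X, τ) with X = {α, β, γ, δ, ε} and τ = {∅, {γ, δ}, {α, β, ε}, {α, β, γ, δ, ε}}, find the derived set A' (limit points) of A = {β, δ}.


A' = {α, γ, ε}

For each x ∈ X, list the open sets U ∈ τ with x ∈ U, then check whether U ∩ (A ∖ {x}) ≠ ∅ for every such U.
  x = α: opens ∋ x are {α, β, ε}, {α, β, γ, δ, ε}; each meets A ∖ {α}, so x IS a limit point.
  x = β: open {α, β, ε} ∋ x has {α, β, ε} ∩ (A ∖ {β}) = ∅, so x is NOT a limit point.
  x = γ: opens ∋ x are {γ, δ}, {α, β, γ, δ, ε}; each meets A ∖ {γ}, so x IS a limit point.
  x = δ: open {γ, δ} ∋ x has {γ, δ} ∩ (A ∖ {δ}) = ∅, so x is NOT a limit point.
  x = ε: opens ∋ x are {α, β, ε}, {α, β, γ, δ, ε}; each meets A ∖ {ε}, so x IS a limit point.
Collecting: A' = {α, γ, ε}.


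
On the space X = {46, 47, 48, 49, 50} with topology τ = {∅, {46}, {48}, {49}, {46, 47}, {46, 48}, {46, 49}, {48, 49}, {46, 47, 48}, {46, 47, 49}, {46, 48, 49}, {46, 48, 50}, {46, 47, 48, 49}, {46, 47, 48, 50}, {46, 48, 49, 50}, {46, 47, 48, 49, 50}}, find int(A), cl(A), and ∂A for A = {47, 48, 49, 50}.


int(A) = {48, 49}, cl(A) = {47, 48, 49, 50}, ∂A = {47, 50}.

Closed sets in (X, τ) are complements of opens:
  closed(X, τ) = {∅, {47}, {49}, {50}, {47, 49}, {47, 50}, {48, 50}, {49, 50}, {46, 47, 50}, {47, 48, 50}, {47, 49, 50}, {48, 49, 50}, {46, 47, 48, 50}, {46, 47, 49, 50}, {47, 48, 49, 50}, {46, 47, 48, 49, 50}}.
int(A) = ⋃ {U ∈ τ : U ⊆ A}. Opens contained in A: ∅, {48}, {49}, {48, 49}.
Taking the union of these: int(A) = {48, 49}.
cl(A) = ⋂ {C closed : A ⊆ C}. Closed sets containing A: {47, 48, 49, 50}, {46, 47, 48, 49, 50}.
Intersecting these: cl(A) = {47, 48, 49, 50}.
∂A = cl(A) ∖ int(A) = {47, 48, 49, 50} ∖ {48, 49} = {47, 50}.


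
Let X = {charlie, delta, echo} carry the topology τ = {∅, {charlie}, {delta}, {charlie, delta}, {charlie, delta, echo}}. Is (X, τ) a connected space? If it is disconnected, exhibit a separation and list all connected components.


(X, τ) is connected.

Find clopen sets (U ∈ τ with X ∖ U ∈ τ):
  U = ∅, X ∖ U = {charlie, delta, echo} — both open, so U is clopen.
  U = {charlie, delta, echo}, X ∖ U = ∅ — both open, so U is clopen.
Only trivial clopens (∅ and X) exist, so (X, τ) is connected.
Compute connected components by grouping points that agree on all clopens:
  component: {charlie, delta, echo}


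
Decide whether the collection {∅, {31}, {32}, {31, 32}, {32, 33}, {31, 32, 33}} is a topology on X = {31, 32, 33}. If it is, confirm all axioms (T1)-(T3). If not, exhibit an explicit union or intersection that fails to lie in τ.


τ IS a topology on X.

Axiom (T1): ∅ ∈ τ? Yes; X ∈ τ? Yes.
Axiom (T2/T3): check pairwise unions and intersections of members of τ.
All pairwise intersections and unions checked — each lies in τ. Therefore τ satisfies (T1), (T2), (T3): it IS a topology on X.


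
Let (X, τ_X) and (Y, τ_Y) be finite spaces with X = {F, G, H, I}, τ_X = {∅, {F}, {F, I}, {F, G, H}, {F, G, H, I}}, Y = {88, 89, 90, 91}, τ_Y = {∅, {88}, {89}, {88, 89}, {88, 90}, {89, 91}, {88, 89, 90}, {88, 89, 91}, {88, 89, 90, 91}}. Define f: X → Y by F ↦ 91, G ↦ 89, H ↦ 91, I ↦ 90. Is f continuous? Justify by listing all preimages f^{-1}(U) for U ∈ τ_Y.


f is NOT continuous.

Compute f^{-1}(U) for each U ∈ τ_Y:
  U = ∅: f^{-1}(U) = ∅ ∈ τ_X ✓.
  U = {88}: f^{-1}(U) = ∅ ∈ τ_X ✓.
  U = {89}: f^{-1}(U) = {G} ∉ τ_X ✗.
  U = {88, 89}: f^{-1}(U) = {G} ∉ τ_X ✗.
  U = {88, 90}: f^{-1}(U) = {I} ∉ τ_X ✗.
  U = {89, 91}: f^{-1}(U) = {F, G, H} ∈ τ_X ✓.
  U = {88, 89, 90}: f^{-1}(U) = {G, I} ∉ τ_X ✗.
  U = {88, 89, 91}: f^{-1}(U) = {F, G, H} ∈ τ_X ✓.
  U = {88, 89, 90, 91}: f^{-1}(U) = {F, G, H, I} ∈ τ_X ✓.
Found U = {89} with f^{-1}(U) = {G} not in τ_X. Therefore f is NOT continuous.


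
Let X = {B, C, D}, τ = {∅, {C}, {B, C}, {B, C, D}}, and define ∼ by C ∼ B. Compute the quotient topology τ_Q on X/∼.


X/∼ = {[B=C], [D]}; |τ_Q| = 3.

Equivalence classes: [B=C], [D].
Quotient map π: X → X/∼ sends B ↦ [B=C], C ↦ [B=C], D ↦ [D].
For each subset V ⊆ X/∼, compute π^{-1}(V) ⊆ X and check whether π^{-1}(V) ∈ τ. V is open in τ_Q iff π^{-1}(V) ∈ τ.
  V = {}: π^{-1}(V) = ∅ ∈ τ ✓.
  V = {[B=C]}: π^{-1}(V) = {B, C} ∈ τ ✓.
  V = {[D]}: π^{-1}(V) = {D} ∉ τ ✗.
  V = {[B=C], [D]}: π^{-1}(V) = {B, C, D} ∈ τ ✓.
Open sets in the quotient: τ_Q = {{}, {[B=C]}, {[B=C], [D]}} (3 elements).


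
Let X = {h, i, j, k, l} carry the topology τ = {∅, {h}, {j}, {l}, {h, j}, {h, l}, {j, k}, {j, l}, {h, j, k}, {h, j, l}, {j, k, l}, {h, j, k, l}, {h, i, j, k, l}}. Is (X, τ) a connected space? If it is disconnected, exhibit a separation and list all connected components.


(X, τ) is connected.

Find clopen sets (U ∈ τ with X ∖ U ∈ τ):
  U = ∅, X ∖ U = {h, i, j, k, l} — both open, so U is clopen.
  U = {h, i, j, k, l}, X ∖ U = ∅ — both open, so U is clopen.
Only trivial clopens (∅ and X) exist, so (X, τ) is connected.
Compute connected components by grouping points that agree on all clopens:
  component: {h, i, j, k, l}


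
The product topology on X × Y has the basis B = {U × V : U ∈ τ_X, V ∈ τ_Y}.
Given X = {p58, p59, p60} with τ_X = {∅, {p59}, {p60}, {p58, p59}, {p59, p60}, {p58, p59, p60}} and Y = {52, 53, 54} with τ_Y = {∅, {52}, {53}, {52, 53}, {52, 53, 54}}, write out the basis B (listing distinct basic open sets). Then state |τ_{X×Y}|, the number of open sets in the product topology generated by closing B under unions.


Basis B = {∅ × ∅, {p59} × {52}, {p59} × {53}, {p60} × {52}, {p60} × {53}, {p58, p59} × {52}, {p58, p59} × {53}, {p59} × {52, 53}, {p59, p60} × {52}, {p59, p60} × {53}, {p60} × {52, 53}, {p58, p59, p60} × {52}, {p58, p59, p60} × {53}, {p59} × {52, 53, 54}, {p60} × {52, 53, 54}, {p58, p59} × {52, 53}, {p59, p60} × {52, 53}, {p58, p59} × {52, 53, 54}, {p58, p59, p60} × {52, 53}, {p59, p60} × {52, 53, 54}, {p58, p59, p60} × {52, 53, 54}}; |τ_{X×Y}| = 70.

Enumerate products U × V with U ∈ τ_X, V ∈ τ_Y (deduplicated):
  ∅ × ∅ = {} (∅)
  {p59} × {52} = {(p59,52)}
  {p59} × {53} = {(p59,53)}
  {p60} × {52} = {(p60,52)}
  {p60} × {53} = {(p60,53)}
  {p58, p59} × {52} = {(p58,52), (p59,52)}
  {p58, p59} × {53} = {(p58,53), (p59,53)}
  {p59} × {52, 53} = {(p59,52), (p59,53)}
  {p59, p60} × {52} = {(p59,52), (p60,52)}
  {p59, p60} × {53} = {(p59,53), (p60,53)}
  {p60} × {52, 53} = {(p60,52), (p60,53)}
  {p58, p59, p60} × {52} = {(p58,52), (p59,52), (p60,52)}
  {p58, p59, p60} × {53} = {(p58,53), (p59,53), (p60,53)}
  {p59} × {52, 53, 54} = {(p59,52), (p59,53), (p59,54)}
  {p60} × {52, 53, 54} = {(p60,52), (p60,53), (p60,54)}
  {p58, p59} × {52, 53} = {(p58,52), (p58,53), (p59,52), (p59,53)}
  {p59, p60} × {52, 53} = {(p59,52), (p59,53), (p60,52), (p60,53)}
  {p58, p59} × {52, 53, 54} = {(p58,52), (p58,53), (p58,54), (p59,52), (p59,53), (p59,54)}
  {p58, p59, p60} × {52, 53} = {(p58,52), (p58,53), (p59,52), (p59,53), (p60,52), (p60,53)}
  {p59, p60} × {52, 53, 54} = {(p59,52), (p59,53), (p59,54), (p60,52), (p60,53), (p60,54)}
  {p58, p59, p60} × {52, 53, 54} = {(p58,52), (p58,53), (p58,54), (p59,52), (p59,53), (p59,54), (p60,52), (p60,53), (p60,54)}
These 21 distinct sets form the basis B.
Close under arbitrary unions to get τ_{X×Y}; counting gives |τ_{X×Y}| = 70.


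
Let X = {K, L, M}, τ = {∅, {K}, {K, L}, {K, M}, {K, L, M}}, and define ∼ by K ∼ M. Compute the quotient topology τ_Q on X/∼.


X/∼ = {[K=M], [L]}; |τ_Q| = 3.

Equivalence classes: [K=M], [L].
Quotient map π: X → X/∼ sends K ↦ [K=M], L ↦ [L], M ↦ [K=M].
For each subset V ⊆ X/∼, compute π^{-1}(V) ⊆ X and check whether π^{-1}(V) ∈ τ. V is open in τ_Q iff π^{-1}(V) ∈ τ.
  V = {}: π^{-1}(V) = ∅ ∈ τ ✓.
  V = {[K=M]}: π^{-1}(V) = {K, M} ∈ τ ✓.
  V = {[L]}: π^{-1}(V) = {L} ∉ τ ✗.
  V = {[K=M], [L]}: π^{-1}(V) = {K, L, M} ∈ τ ✓.
Open sets in the quotient: τ_Q = {{}, {[K=M]}, {[K=M], [L]}} (3 elements).


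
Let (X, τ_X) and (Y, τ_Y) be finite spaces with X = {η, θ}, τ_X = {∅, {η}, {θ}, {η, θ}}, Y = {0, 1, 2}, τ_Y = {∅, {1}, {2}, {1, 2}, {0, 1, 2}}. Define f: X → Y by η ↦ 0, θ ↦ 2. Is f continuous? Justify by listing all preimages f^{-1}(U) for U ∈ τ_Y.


f IS continuous.

Compute f^{-1}(U) for each U ∈ τ_Y:
  U = ∅: f^{-1}(U) = ∅ ∈ τ_X ✓.
  U = {1}: f^{-1}(U) = ∅ ∈ τ_X ✓.
  U = {2}: f^{-1}(U) = {θ} ∈ τ_X ✓.
  U = {1, 2}: f^{-1}(U) = {θ} ∈ τ_X ✓.
  U = {0, 1, 2}: f^{-1}(U) = {η, θ} ∈ τ_X ✓.
Every preimage lies in τ_X, so f IS continuous.


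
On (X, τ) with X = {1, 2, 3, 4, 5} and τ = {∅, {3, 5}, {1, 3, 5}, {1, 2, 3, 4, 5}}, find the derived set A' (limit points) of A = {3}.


A' = {1, 2, 4, 5}

For each x ∈ X, list the open sets U ∈ τ with x ∈ U, then check whether U ∩ (A ∖ {x}) ≠ ∅ for every such U.
  x = 1: opens ∋ x are {1, 3, 5}, {1, 2, 3, 4, 5}; each meets A ∖ {1}, so x IS a limit point.
  x = 2: opens ∋ x are {1, 2, 3, 4, 5}; each meets A ∖ {2}, so x IS a limit point.
  x = 3: open {3, 5} ∋ x has {3, 5} ∩ (A ∖ {3}) = ∅, so x is NOT a limit point.
  x = 4: opens ∋ x are {1, 2, 3, 4, 5}; each meets A ∖ {4}, so x IS a limit point.
  x = 5: opens ∋ x are {3, 5}, {1, 3, 5}, {1, 2, 3, 4, 5}; each meets A ∖ {5}, so x IS a limit point.
Collecting: A' = {1, 2, 4, 5}.


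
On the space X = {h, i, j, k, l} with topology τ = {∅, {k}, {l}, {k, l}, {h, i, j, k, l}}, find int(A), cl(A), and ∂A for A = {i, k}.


int(A) = {k}, cl(A) = {h, i, j, k}, ∂A = {h, i, j}.

Closed sets in (X, τ) are complements of opens:
  closed(X, τ) = {∅, {h, i, j}, {h, i, j, k}, {h, i, j, l}, {h, i, j, k, l}}.
int(A) = ⋃ {U ∈ τ : U ⊆ A}. Opens contained in A: ∅, {k}.
Taking the union of these: int(A) = {k}.
cl(A) = ⋂ {C closed : A ⊆ C}. Closed sets containing A: {h, i, j, k}, {h, i, j, k, l}.
Intersecting these: cl(A) = {h, i, j, k}.
∂A = cl(A) ∖ int(A) = {h, i, j, k} ∖ {k} = {h, i, j}.


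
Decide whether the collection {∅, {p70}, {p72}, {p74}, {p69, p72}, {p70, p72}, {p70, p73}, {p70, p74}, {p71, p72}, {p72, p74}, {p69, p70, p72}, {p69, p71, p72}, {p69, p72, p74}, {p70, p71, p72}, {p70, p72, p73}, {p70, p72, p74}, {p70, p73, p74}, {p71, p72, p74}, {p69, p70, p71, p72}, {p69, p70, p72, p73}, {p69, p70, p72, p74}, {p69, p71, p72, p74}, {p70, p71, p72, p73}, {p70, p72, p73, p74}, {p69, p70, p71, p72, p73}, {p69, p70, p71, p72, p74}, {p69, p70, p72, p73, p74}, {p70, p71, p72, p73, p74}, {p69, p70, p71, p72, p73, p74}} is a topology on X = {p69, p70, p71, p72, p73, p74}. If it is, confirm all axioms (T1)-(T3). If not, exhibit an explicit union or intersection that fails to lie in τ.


τ is NOT a topology on X.

Axiom (T1): ∅ ∈ τ? Yes; X ∈ τ? Yes.
Axiom (T2/T3): check pairwise unions and intersections of members of τ.
Counterexample for (T2): {p70} ∪ {p71, p72, p74} = {p70, p71, p72, p74} ∉ τ. Therefore τ is NOT a topology.


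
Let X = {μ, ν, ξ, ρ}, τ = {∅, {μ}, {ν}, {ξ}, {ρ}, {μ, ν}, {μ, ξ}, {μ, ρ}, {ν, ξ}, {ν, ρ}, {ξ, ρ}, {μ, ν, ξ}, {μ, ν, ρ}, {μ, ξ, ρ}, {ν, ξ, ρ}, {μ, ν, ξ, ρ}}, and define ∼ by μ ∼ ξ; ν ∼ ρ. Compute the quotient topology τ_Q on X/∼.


X/∼ = {[μ=ξ], [ν=ρ]}; |τ_Q| = 4.

Equivalence classes: [μ=ξ], [ν=ρ].
Quotient map π: X → X/∼ sends μ ↦ [μ=ξ], ν ↦ [ν=ρ], ξ ↦ [μ=ξ], ρ ↦ [ν=ρ].
For each subset V ⊆ X/∼, compute π^{-1}(V) ⊆ X and check whether π^{-1}(V) ∈ τ. V is open in τ_Q iff π^{-1}(V) ∈ τ.
  V = {}: π^{-1}(V) = ∅ ∈ τ ✓.
  V = {[μ=ξ]}: π^{-1}(V) = {μ, ξ} ∈ τ ✓.
  V = {[ν=ρ]}: π^{-1}(V) = {ν, ρ} ∈ τ ✓.
  V = {[μ=ξ], [ν=ρ]}: π^{-1}(V) = {μ, ν, ξ, ρ} ∈ τ ✓.
Open sets in the quotient: τ_Q = {{}, {[μ=ξ]}, {[ν=ρ]}, {[μ=ξ], [ν=ρ]}} (4 elements).


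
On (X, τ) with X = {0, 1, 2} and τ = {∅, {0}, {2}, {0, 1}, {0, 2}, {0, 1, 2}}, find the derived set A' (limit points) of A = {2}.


A' = ∅

For each x ∈ X, list the open sets U ∈ τ with x ∈ U, then check whether U ∩ (A ∖ {x}) ≠ ∅ for every such U.
  x = 0: open {0} ∋ x has {0} ∩ (A ∖ {0}) = ∅, so x is NOT a limit point.
  x = 1: open {0, 1} ∋ x has {0, 1} ∩ (A ∖ {1}) = ∅, so x is NOT a limit point.
  x = 2: open {2} ∋ x has {2} ∩ (A ∖ {2}) = ∅, so x is NOT a limit point.
Collecting: A' = ∅.


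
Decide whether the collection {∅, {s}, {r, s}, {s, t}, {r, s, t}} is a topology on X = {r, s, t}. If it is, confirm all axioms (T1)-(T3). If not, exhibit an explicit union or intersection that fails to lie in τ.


τ IS a topology on X.

Axiom (T1): ∅ ∈ τ? Yes; X ∈ τ? Yes.
Axiom (T2/T3): check pairwise unions and intersections of members of τ.
All pairwise intersections and unions checked — each lies in τ. Therefore τ satisfies (T1), (T2), (T3): it IS a topology on X.


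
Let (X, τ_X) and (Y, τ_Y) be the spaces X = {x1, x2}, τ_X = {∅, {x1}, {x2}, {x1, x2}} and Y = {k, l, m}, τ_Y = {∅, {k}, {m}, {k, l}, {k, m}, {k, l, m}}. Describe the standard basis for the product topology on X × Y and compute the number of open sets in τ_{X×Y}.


Basis B = {∅ × ∅, {x1} × {k}, {x1} × {m}, {x2} × {k}, {x2} × {m}, {x1} × {k, l}, {x1} × {k, m}, {x1, x2} × {k}, {x1, x2} × {m}, {x2} × {k, l}, {x2} × {k, m}, {x1} × {k, l, m}, {x2} × {k, l, m}, {x1, x2} × {k, l}, {x1, x2} × {k, m}, {x1, x2} × {k, l, m}}; |τ_{X×Y}| = 36.

Enumerate products U × V with U ∈ τ_X, V ∈ τ_Y (deduplicated):
  ∅ × ∅ = {} (∅)
  {x1} × {k} = {(x1,k)}
  {x1} × {m} = {(x1,m)}
  {x2} × {k} = {(x2,k)}
  {x2} × {m} = {(x2,m)}
  {x1} × {k, l} = {(x1,k), (x1,l)}
  {x1} × {k, m} = {(x1,k), (x1,m)}
  {x1, x2} × {k} = {(x1,k), (x2,k)}
  {x1, x2} × {m} = {(x1,m), (x2,m)}
  {x2} × {k, l} = {(x2,k), (x2,l)}
  {x2} × {k, m} = {(x2,k), (x2,m)}
  {x1} × {k, l, m} = {(x1,k), (x1,l), (x1,m)}
  {x2} × {k, l, m} = {(x2,k), (x2,l), (x2,m)}
  {x1, x2} × {k, l} = {(x1,k), (x1,l), (x2,k), (x2,l)}
  {x1, x2} × {k, m} = {(x1,k), (x1,m), (x2,k), (x2,m)}
  {x1, x2} × {k, l, m} = {(x1,k), (x1,l), (x1,m), (x2,k), (x2,l), (x2,m)}
These 16 distinct sets form the basis B.
Close under arbitrary unions to get τ_{X×Y}; counting gives |τ_{X×Y}| = 36.


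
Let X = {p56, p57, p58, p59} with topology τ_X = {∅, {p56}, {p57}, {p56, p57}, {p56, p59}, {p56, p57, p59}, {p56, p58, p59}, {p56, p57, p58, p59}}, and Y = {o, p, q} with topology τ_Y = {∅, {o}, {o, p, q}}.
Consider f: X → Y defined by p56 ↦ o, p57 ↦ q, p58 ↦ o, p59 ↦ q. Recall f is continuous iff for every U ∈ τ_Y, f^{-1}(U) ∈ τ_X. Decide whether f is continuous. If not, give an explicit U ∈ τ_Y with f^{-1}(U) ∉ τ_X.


f is NOT continuous.

Compute f^{-1}(U) for each U ∈ τ_Y:
  U = ∅: f^{-1}(U) = ∅ ∈ τ_X ✓.
  U = {o}: f^{-1}(U) = {p56, p58} ∉ τ_X ✗.
  U = {o, p, q}: f^{-1}(U) = {p56, p57, p58, p59} ∈ τ_X ✓.
Found U = {o} with f^{-1}(U) = {p56, p58} not in τ_X. Therefore f is NOT continuous.


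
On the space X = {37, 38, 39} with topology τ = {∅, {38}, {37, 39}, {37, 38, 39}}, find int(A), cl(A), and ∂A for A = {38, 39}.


int(A) = {38}, cl(A) = {37, 38, 39}, ∂A = {37, 39}.

Closed sets in (X, τ) are complements of opens:
  closed(X, τ) = {∅, {38}, {37, 39}, {37, 38, 39}}.
int(A) = ⋃ {U ∈ τ : U ⊆ A}. Opens contained in A: ∅, {38}.
Taking the union of these: int(A) = {38}.
cl(A) = ⋂ {C closed : A ⊆ C}. Closed sets containing A: {37, 38, 39}.
Intersecting these: cl(A) = {37, 38, 39}.
∂A = cl(A) ∖ int(A) = {37, 38, 39} ∖ {38} = {37, 39}.


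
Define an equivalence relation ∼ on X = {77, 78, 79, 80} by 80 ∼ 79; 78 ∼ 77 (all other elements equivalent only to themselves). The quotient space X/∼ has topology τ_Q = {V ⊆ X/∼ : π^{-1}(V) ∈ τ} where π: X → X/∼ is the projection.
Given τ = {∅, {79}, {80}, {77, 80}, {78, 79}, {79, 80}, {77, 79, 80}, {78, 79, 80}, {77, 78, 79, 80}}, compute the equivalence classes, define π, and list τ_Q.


X/∼ = {[77=78], [79=80]}; |τ_Q| = 3.

Equivalence classes: [77=78], [79=80].
Quotient map π: X → X/∼ sends 77 ↦ [77=78], 78 ↦ [77=78], 79 ↦ [79=80], 80 ↦ [79=80].
For each subset V ⊆ X/∼, compute π^{-1}(V) ⊆ X and check whether π^{-1}(V) ∈ τ. V is open in τ_Q iff π^{-1}(V) ∈ τ.
  V = {}: π^{-1}(V) = ∅ ∈ τ ✓.
  V = {[77=78]}: π^{-1}(V) = {77, 78} ∉ τ ✗.
  V = {[79=80]}: π^{-1}(V) = {79, 80} ∈ τ ✓.
  V = {[77=78], [79=80]}: π^{-1}(V) = {77, 78, 79, 80} ∈ τ ✓.
Open sets in the quotient: τ_Q = {{}, {[79=80]}, {[77=78], [79=80]}} (3 elements).


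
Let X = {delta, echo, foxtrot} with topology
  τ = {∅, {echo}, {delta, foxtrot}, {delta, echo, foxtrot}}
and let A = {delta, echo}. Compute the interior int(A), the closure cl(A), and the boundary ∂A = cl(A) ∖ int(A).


int(A) = {echo}, cl(A) = {delta, echo, foxtrot}, ∂A = {delta, foxtrot}.

Closed sets in (X, τ) are complements of opens:
  closed(X, τ) = {∅, {echo}, {delta, foxtrot}, {delta, echo, foxtrot}}.
int(A) = ⋃ {U ∈ τ : U ⊆ A}. Opens contained in A: ∅, {echo}.
Taking the union of these: int(A) = {echo}.
cl(A) = ⋂ {C closed : A ⊆ C}. Closed sets containing A: {delta, echo, foxtrot}.
Intersecting these: cl(A) = {delta, echo, foxtrot}.
∂A = cl(A) ∖ int(A) = {delta, echo, foxtrot} ∖ {echo} = {delta, foxtrot}.


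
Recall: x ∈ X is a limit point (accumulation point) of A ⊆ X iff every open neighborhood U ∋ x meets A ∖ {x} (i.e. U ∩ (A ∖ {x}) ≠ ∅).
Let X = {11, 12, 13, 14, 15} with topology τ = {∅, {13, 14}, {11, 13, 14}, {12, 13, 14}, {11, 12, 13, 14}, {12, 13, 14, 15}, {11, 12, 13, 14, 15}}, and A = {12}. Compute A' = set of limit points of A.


A' = {15}

For each x ∈ X, list the open sets U ∈ τ with x ∈ U, then check whether U ∩ (A ∖ {x}) ≠ ∅ for every such U.
  x = 11: open {11, 13, 14} ∋ x has {11, 13, 14} ∩ (A ∖ {11}) = ∅, so x is NOT a limit point.
  x = 12: open {12, 13, 14} ∋ x has {12, 13, 14} ∩ (A ∖ {12}) = ∅, so x is NOT a limit point.
  x = 13: open {13, 14} ∋ x has {13, 14} ∩ (A ∖ {13}) = ∅, so x is NOT a limit point.
  x = 14: open {13, 14} ∋ x has {13, 14} ∩ (A ∖ {14}) = ∅, so x is NOT a limit point.
  x = 15: opens ∋ x are {12, 13, 14, 15}, {11, 12, 13, 14, 15}; each meets A ∖ {15}, so x IS a limit point.
Collecting: A' = {15}.


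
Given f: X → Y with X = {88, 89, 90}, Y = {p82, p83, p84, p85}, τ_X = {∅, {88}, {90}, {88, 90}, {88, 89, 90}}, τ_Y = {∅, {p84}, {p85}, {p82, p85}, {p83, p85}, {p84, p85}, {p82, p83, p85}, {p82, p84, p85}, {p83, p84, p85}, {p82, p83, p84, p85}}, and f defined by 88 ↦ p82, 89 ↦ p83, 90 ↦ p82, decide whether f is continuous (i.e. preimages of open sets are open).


f is NOT continuous.

Compute f^{-1}(U) for each U ∈ τ_Y:
  U = ∅: f^{-1}(U) = ∅ ∈ τ_X ✓.
  U = {p84}: f^{-1}(U) = ∅ ∈ τ_X ✓.
  U = {p85}: f^{-1}(U) = ∅ ∈ τ_X ✓.
  U = {p82, p85}: f^{-1}(U) = {88, 90} ∈ τ_X ✓.
  U = {p83, p85}: f^{-1}(U) = {89} ∉ τ_X ✗.
  U = {p84, p85}: f^{-1}(U) = ∅ ∈ τ_X ✓.
  U = {p82, p83, p85}: f^{-1}(U) = {88, 89, 90} ∈ τ_X ✓.
  U = {p82, p84, p85}: f^{-1}(U) = {88, 90} ∈ τ_X ✓.
  U = {p83, p84, p85}: f^{-1}(U) = {89} ∉ τ_X ✗.
  U = {p82, p83, p84, p85}: f^{-1}(U) = {88, 89, 90} ∈ τ_X ✓.
Found U = {p83, p85} with f^{-1}(U) = {89} not in τ_X. Therefore f is NOT continuous.


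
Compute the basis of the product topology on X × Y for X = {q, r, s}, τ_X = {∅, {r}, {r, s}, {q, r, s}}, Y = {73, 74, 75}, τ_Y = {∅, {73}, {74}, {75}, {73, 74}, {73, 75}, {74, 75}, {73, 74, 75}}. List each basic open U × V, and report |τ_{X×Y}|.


Basis B = {∅ × ∅, {r} × {73}, {r} × {74}, {r} × {75}, {r} × {73, 74}, {r} × {73, 75}, {r, s} × {73}, {r} × {74, 75}, {r, s} × {74}, {r, s} × {75}, {q, r, s} × {73}, {q, r, s} × {74}, {q, r, s} × {75}, {r} × {73, 74, 75}, {r, s} × {73, 74}, {r, s} × {73, 75}, {r, s} × {74, 75}, {q, r, s} × {73, 74}, {q, r, s} × {73, 75}, {q, r, s} × {74, 75}, {r, s} × {73, 74, 75}, {q, r, s} × {73, 74, 75}}; |τ_{X×Y}| = 64.

Enumerate products U × V with U ∈ τ_X, V ∈ τ_Y (deduplicated):
  ∅ × ∅ = {} (∅)
  {r} × {73} = {(r,73)}
  {r} × {74} = {(r,74)}
  {r} × {75} = {(r,75)}
  {r} × {73, 74} = {(r,73), (r,74)}
  {r} × {73, 75} = {(r,73), (r,75)}
  {r, s} × {73} = {(r,73), (s,73)}
  {r} × {74, 75} = {(r,74), (r,75)}
  {r, s} × {74} = {(r,74), (s,74)}
  {r, s} × {75} = {(r,75), (s,75)}
  {q, r, s} × {73} = {(q,73), (r,73), (s,73)}
  {q, r, s} × {74} = {(q,74), (r,74), (s,74)}
  {q, r, s} × {75} = {(q,75), (r,75), (s,75)}
  {r} × {73, 74, 75} = {(r,73), (r,74), (r,75)}
  {r, s} × {73, 74} = {(r,73), (r,74), (s,73), (s,74)}
  {r, s} × {73, 75} = {(r,73), (r,75), (s,73), (s,75)}
  {r, s} × {74, 75} = {(r,74), (r,75), (s,74), (s,75)}
  {q, r, s} × {73, 74} = {(q,73), (q,74), (r,73), (r,74), (s,73), (s,74)}
  {q, r, s} × {73, 75} = {(q,73), (q,75), (r,73), (r,75), (s,73), (s,75)}
  {q, r, s} × {74, 75} = {(q,74), (q,75), (r,74), (r,75), (s,74), (s,75)}
  {r, s} × {73, 74, 75} = {(r,73), (r,74), (r,75), (s,73), (s,74), (s,75)}
  {q, r, s} × {73, 74, 75} = {(q,73), (q,74), (q,75), (r,73), (r,74), (r,75), (s,73), (s,74), (s,75)}
These 22 distinct sets form the basis B.
Close under arbitrary unions to get τ_{X×Y}; counting gives |τ_{X×Y}| = 64.


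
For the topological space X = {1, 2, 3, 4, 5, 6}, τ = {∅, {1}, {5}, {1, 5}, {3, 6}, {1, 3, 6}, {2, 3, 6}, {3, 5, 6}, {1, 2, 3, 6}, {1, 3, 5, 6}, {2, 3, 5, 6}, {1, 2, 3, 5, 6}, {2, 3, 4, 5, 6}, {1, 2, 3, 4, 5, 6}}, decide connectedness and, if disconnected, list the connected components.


(X, τ) is disconnected; components = [{1}, {2, 3, 4, 5, 6}].

Find clopen sets (U ∈ τ with X ∖ U ∈ τ):
  U = ∅, X ∖ U = {1, 2, 3, 4, 5, 6} — both open, so U is clopen.
  U = {1}, X ∖ U = {2, 3, 4, 5, 6} — both open, so U is clopen.
  U = {2, 3, 4, 5, 6}, X ∖ U = {1} — both open, so U is clopen.
  U = {1, 2, 3, 4, 5, 6}, X ∖ U = ∅ — both open, so U is clopen.
Nontrivial clopen(s) exist: e.g. {1}. So (X, τ) is disconnected.
Compute connected components by grouping points that agree on all clopens:
  component: {1}
  component: {2, 3, 4, 5, 6}


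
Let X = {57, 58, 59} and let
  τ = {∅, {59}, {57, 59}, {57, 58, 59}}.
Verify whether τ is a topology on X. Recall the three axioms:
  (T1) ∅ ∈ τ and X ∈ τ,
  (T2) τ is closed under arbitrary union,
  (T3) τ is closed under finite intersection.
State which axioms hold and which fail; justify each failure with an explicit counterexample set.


τ IS a topology on X.

Axiom (T1): ∅ ∈ τ? Yes; X ∈ τ? Yes.
Axiom (T2/T3): check pairwise unions and intersections of members of τ.
All pairwise intersections and unions checked — each lies in τ. Therefore τ satisfies (T1), (T2), (T3): it IS a topology on X.


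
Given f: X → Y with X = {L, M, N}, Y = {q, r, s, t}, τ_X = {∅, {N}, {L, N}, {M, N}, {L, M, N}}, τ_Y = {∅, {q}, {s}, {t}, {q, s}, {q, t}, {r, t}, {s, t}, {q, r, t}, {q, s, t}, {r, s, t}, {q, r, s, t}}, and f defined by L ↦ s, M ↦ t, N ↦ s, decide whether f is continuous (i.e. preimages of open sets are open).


f is NOT continuous.

Compute f^{-1}(U) for each U ∈ τ_Y:
  U = ∅: f^{-1}(U) = ∅ ∈ τ_X ✓.
  U = {q}: f^{-1}(U) = ∅ ∈ τ_X ✓.
  U = {s}: f^{-1}(U) = {L, N} ∈ τ_X ✓.
  U = {t}: f^{-1}(U) = {M} ∉ τ_X ✗.
  U = {q, s}: f^{-1}(U) = {L, N} ∈ τ_X ✓.
  U = {q, t}: f^{-1}(U) = {M} ∉ τ_X ✗.
  U = {r, t}: f^{-1}(U) = {M} ∉ τ_X ✗.
  U = {s, t}: f^{-1}(U) = {L, M, N} ∈ τ_X ✓.
  U = {q, r, t}: f^{-1}(U) = {M} ∉ τ_X ✗.
  U = {q, s, t}: f^{-1}(U) = {L, M, N} ∈ τ_X ✓.
  U = {r, s, t}: f^{-1}(U) = {L, M, N} ∈ τ_X ✓.
  U = {q, r, s, t}: f^{-1}(U) = {L, M, N} ∈ τ_X ✓.
Found U = {t} with f^{-1}(U) = {M} not in τ_X. Therefore f is NOT continuous.


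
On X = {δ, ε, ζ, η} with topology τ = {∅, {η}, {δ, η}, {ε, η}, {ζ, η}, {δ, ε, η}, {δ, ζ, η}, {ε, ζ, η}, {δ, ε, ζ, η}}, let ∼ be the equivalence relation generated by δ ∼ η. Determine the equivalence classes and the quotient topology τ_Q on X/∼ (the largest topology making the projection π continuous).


X/∼ = {[δ=η], [ε], [ζ]}; |τ_Q| = 5.

Equivalence classes: [δ=η], [ε], [ζ].
Quotient map π: X → X/∼ sends δ ↦ [δ=η], ε ↦ [ε], ζ ↦ [ζ], η ↦ [δ=η].
For each subset V ⊆ X/∼, compute π^{-1}(V) ⊆ X and check whether π^{-1}(V) ∈ τ. V is open in τ_Q iff π^{-1}(V) ∈ τ.
  V = {}: π^{-1}(V) = ∅ ∈ τ ✓.
  V = {[δ=η]}: π^{-1}(V) = {δ, η} ∈ τ ✓.
  V = {[ε]}: π^{-1}(V) = {ε} ∉ τ ✗.
  V = {[δ=η], [ε]}: π^{-1}(V) = {δ, ε, η} ∈ τ ✓.
  V = {[ζ]}: π^{-1}(V) = {ζ} ∉ τ ✗.
  V = {[δ=η], [ζ]}: π^{-1}(V) = {δ, ζ, η} ∈ τ ✓.
  V = {[ε], [ζ]}: π^{-1}(V) = {ε, ζ} ∉ τ ✗.
  V = {[δ=η], [ε], [ζ]}: π^{-1}(V) = {δ, ε, ζ, η} ∈ τ ✓.
Open sets in the quotient: τ_Q = {{}, {[δ=η]}, {[δ=η], [ε]}, {[δ=η], [ζ]}, {[δ=η], [ε], [ζ]}} (5 elements).


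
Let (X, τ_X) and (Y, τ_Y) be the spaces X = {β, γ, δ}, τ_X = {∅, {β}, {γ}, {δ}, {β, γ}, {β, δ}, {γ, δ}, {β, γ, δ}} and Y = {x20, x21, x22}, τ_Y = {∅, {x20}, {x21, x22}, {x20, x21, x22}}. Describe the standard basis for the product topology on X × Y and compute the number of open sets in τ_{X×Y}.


Basis B = {∅ × ∅, {β} × {x20}, {γ} × {x20}, {δ} × {x20}, {β, γ} × {x20}, {β, δ} × {x20}, {β} × {x21, x22}, {γ, δ} × {x20}, {γ} × {x21, x22}, {δ} × {x21, x22}, {β} × {x20, x21, x22}, {β, γ, δ} × {x20}, {γ} × {x20, x21, x22}, {δ} × {x20, x21, x22}, {β, γ} × {x21, x22}, {β, δ} × {x21, x22}, {γ, δ} × {x21, x22}, {β, γ} × {x20, x21, x22}, {β, δ} × {x20, x21, x22}, {β, γ, δ} × {x21, x22}, {γ, δ} × {x20, x21, x22}, {β, γ, δ} × {x20, x21, x22}}; |τ_{X×Y}| = 64.

Enumerate products U × V with U ∈ τ_X, V ∈ τ_Y (deduplicated):
  ∅ × ∅ = {} (∅)
  {β} × {x20} = {(β,x20)}
  {γ} × {x20} = {(γ,x20)}
  {δ} × {x20} = {(δ,x20)}
  {β, γ} × {x20} = {(β,x20), (γ,x20)}
  {β, δ} × {x20} = {(β,x20), (δ,x20)}
  {β} × {x21, x22} = {(β,x21), (β,x22)}
  {γ, δ} × {x20} = {(γ,x20), (δ,x20)}
  {γ} × {x21, x22} = {(γ,x21), (γ,x22)}
  {δ} × {x21, x22} = {(δ,x21), (δ,x22)}
  {β} × {x20, x21, x22} = {(β,x20), (β,x21), (β,x22)}
  {β, γ, δ} × {x20} = {(β,x20), (γ,x20), (δ,x20)}
  {γ} × {x20, x21, x22} = {(γ,x20), (γ,x21), (γ,x22)}
  {δ} × {x20, x21, x22} = {(δ,x20), (δ,x21), (δ,x22)}
  {β, γ} × {x21, x22} = {(β,x21), (β,x22), (γ,x21), (γ,x22)}
  {β, δ} × {x21, x22} = {(β,x21), (β,x22), (δ,x21), (δ,x22)}
  {γ, δ} × {x21, x22} = {(γ,x21), (γ,x22), (δ,x21), (δ,x22)}
  {β, γ} × {x20, x21, x22} = {(β,x20), (β,x21), (β,x22), (γ,x20), (γ,x21), (γ,x22)}
  {β, δ} × {x20, x21, x22} = {(β,x20), (β,x21), (β,x22), (δ,x20), (δ,x21), (δ,x22)}
  {β, γ, δ} × {x21, x22} = {(β,x21), (β,x22), (γ,x21), (γ,x22), (δ,x21), (δ,x22)}
  {γ, δ} × {x20, x21, x22} = {(γ,x20), (γ,x21), (γ,x22), (δ,x20), (δ,x21), (δ,x22)}
  {β, γ, δ} × {x20, x21, x22} = {(β,x20), (β,x21), (β,x22), (γ,x20), (γ,x21), (γ,x22), (δ,x20), (δ,x21), (δ,x22)}
These 22 distinct sets form the basis B.
Close under arbitrary unions to get τ_{X×Y}; counting gives |τ_{X×Y}| = 64.


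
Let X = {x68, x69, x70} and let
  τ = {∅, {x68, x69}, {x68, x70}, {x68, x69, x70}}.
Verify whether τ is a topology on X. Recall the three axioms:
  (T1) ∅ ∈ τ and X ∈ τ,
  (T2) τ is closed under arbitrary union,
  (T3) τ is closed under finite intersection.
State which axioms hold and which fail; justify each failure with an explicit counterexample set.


τ is NOT a topology on X.

Axiom (T1): ∅ ∈ τ? Yes; X ∈ τ? Yes.
Axiom (T2/T3): check pairwise unions and intersections of members of τ.
Counterexample for (T3): {x68, x69} ∩ {x68, x70} = {x68} ∉ τ. Therefore τ is NOT a topology.


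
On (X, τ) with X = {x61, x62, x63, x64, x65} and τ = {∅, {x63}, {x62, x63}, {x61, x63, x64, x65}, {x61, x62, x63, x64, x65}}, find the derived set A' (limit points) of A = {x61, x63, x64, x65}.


A' = {x61, x62, x64, x65}

For each x ∈ X, list the open sets U ∈ τ with x ∈ U, then check whether U ∩ (A ∖ {x}) ≠ ∅ for every such U.
  x = x61: opens ∋ x are {x61, x63, x64, x65}, {x61, x62, x63, x64, x65}; each meets A ∖ {x61}, so x IS a limit point.
  x = x62: opens ∋ x are {x62, x63}, {x61, x62, x63, x64, x65}; each meets A ∖ {x62}, so x IS a limit point.
  x = x63: open {x63} ∋ x has {x63} ∩ (A ∖ {x63}) = ∅, so x is NOT a limit point.
  x = x64: opens ∋ x are {x61, x63, x64, x65}, {x61, x62, x63, x64, x65}; each meets A ∖ {x64}, so x IS a limit point.
  x = x65: opens ∋ x are {x61, x63, x64, x65}, {x61, x62, x63, x64, x65}; each meets A ∖ {x65}, so x IS a limit point.
Collecting: A' = {x61, x62, x64, x65}.


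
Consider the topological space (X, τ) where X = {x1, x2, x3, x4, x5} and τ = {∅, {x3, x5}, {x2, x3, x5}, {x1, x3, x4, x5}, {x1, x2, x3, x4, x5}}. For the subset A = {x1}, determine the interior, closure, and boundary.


int(A) = ∅, cl(A) = {x1, x4}, ∂A = {x1, x4}.

Closed sets in (X, τ) are complements of opens:
  closed(X, τ) = {∅, {x2}, {x1, x4}, {x1, x2, x4}, {x1, x2, x3, x4, x5}}.
int(A) = ⋃ {U ∈ τ : U ⊆ A}. Opens contained in A: ∅.
Taking the union of these: int(A) = ∅.
cl(A) = ⋂ {C closed : A ⊆ C}. Closed sets containing A: {x1, x4}, {x1, x2, x4}, {x1, x2, x3, x4, x5}.
Intersecting these: cl(A) = {x1, x4}.
∂A = cl(A) ∖ int(A) = {x1, x4} ∖ ∅ = {x1, x4}.


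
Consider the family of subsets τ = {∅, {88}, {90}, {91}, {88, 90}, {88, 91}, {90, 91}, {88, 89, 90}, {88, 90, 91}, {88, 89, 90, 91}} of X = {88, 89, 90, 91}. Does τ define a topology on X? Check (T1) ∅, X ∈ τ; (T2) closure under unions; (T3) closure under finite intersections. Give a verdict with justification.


τ IS a topology on X.

Axiom (T1): ∅ ∈ τ? Yes; X ∈ τ? Yes.
Axiom (T2/T3): check pairwise unions and intersections of members of τ.
All pairwise intersections and unions checked — each lies in τ. Therefore τ satisfies (T1), (T2), (T3): it IS a topology on X.


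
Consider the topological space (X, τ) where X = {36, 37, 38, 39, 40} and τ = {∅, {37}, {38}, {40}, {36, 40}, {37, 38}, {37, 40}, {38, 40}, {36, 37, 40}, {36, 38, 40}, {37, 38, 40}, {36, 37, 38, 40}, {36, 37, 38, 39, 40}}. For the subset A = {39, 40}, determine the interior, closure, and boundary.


int(A) = {40}, cl(A) = {36, 39, 40}, ∂A = {36, 39}.

Closed sets in (X, τ) are complements of opens:
  closed(X, τ) = {∅, {39}, {36, 39}, {37, 39}, {38, 39}, {36, 37, 39}, {36, 38, 39}, {36, 39, 40}, {37, 38, 39}, {36, 37, 38, 39}, {36, 37, 39, 40}, {36, 38, 39, 40}, {36, 37, 38, 39, 40}}.
int(A) = ⋃ {U ∈ τ : U ⊆ A}. Opens contained in A: ∅, {40}.
Taking the union of these: int(A) = {40}.
cl(A) = ⋂ {C closed : A ⊆ C}. Closed sets containing A: {36, 39, 40}, {36, 37, 39, 40}, {36, 38, 39, 40}, {36, 37, 38, 39, 40}.
Intersecting these: cl(A) = {36, 39, 40}.
∂A = cl(A) ∖ int(A) = {36, 39, 40} ∖ {40} = {36, 39}.


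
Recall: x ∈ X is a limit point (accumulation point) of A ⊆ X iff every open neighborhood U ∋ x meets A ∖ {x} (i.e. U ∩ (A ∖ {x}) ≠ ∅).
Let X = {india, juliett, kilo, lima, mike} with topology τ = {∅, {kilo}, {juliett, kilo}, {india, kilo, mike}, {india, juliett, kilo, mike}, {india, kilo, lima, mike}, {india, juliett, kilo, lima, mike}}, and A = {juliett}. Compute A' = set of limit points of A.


A' = ∅

For each x ∈ X, list the open sets U ∈ τ with x ∈ U, then check whether U ∩ (A ∖ {x}) ≠ ∅ for every such U.
  x = india: open {india, kilo, mike} ∋ x has {india, kilo, mike} ∩ (A ∖ {india}) = ∅, so x is NOT a limit point.
  x = juliett: open {juliett, kilo} ∋ x has {juliett, kilo} ∩ (A ∖ {juliett}) = ∅, so x is NOT a limit point.
  x = kilo: open {kilo} ∋ x has {kilo} ∩ (A ∖ {kilo}) = ∅, so x is NOT a limit point.
  x = lima: open {india, kilo, lima, mike} ∋ x has {india, kilo, lima, mike} ∩ (A ∖ {lima}) = ∅, so x is NOT a limit point.
  x = mike: open {india, kilo, mike} ∋ x has {india, kilo, mike} ∩ (A ∖ {mike}) = ∅, so x is NOT a limit point.
Collecting: A' = ∅.


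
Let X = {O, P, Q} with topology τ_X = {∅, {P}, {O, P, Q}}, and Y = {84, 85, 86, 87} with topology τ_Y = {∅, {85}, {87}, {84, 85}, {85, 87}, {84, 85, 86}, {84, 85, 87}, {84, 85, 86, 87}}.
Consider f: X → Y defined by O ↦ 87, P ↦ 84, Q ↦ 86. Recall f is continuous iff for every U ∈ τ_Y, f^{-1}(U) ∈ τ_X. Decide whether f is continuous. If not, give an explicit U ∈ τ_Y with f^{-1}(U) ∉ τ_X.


f is NOT continuous.

Compute f^{-1}(U) for each U ∈ τ_Y:
  U = ∅: f^{-1}(U) = ∅ ∈ τ_X ✓.
  U = {85}: f^{-1}(U) = ∅ ∈ τ_X ✓.
  U = {87}: f^{-1}(U) = {O} ∉ τ_X ✗.
  U = {84, 85}: f^{-1}(U) = {P} ∈ τ_X ✓.
  U = {85, 87}: f^{-1}(U) = {O} ∉ τ_X ✗.
  U = {84, 85, 86}: f^{-1}(U) = {P, Q} ∉ τ_X ✗.
  U = {84, 85, 87}: f^{-1}(U) = {O, P} ∉ τ_X ✗.
  U = {84, 85, 86, 87}: f^{-1}(U) = {O, P, Q} ∈ τ_X ✓.
Found U = {87} with f^{-1}(U) = {O} not in τ_X. Therefore f is NOT continuous.
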